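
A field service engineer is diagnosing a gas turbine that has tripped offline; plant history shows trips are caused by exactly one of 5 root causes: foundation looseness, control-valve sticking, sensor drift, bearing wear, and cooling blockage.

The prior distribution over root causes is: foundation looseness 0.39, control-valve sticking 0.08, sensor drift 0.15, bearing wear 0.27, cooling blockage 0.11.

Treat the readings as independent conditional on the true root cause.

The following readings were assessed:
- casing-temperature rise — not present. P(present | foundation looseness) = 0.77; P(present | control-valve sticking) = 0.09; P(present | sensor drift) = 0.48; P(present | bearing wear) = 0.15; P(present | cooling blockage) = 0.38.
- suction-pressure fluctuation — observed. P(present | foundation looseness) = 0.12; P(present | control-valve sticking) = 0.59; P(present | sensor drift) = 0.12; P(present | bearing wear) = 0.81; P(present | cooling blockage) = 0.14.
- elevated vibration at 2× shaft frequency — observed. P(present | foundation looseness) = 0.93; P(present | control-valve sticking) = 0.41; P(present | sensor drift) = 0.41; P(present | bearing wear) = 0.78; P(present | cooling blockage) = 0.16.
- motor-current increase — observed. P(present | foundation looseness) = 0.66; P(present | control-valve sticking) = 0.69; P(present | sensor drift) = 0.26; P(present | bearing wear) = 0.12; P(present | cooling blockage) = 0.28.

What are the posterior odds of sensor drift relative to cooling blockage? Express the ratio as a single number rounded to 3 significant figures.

2.33

The normalizing constant cancels in an odds ratio, so compute prior × likelihood for the two hypotheses only (using 1 − P(present | H) for each absent reading):
  sensor drift: 0.15 × (1 − 0.48) × 0.12 × 0.41 × 0.26 = 0.00099778
  cooling blockage: 0.11 × (1 − 0.38) × 0.14 × 0.16 × 0.28 = 0.00042775
Posterior odds = 0.00099778 / 0.00042775 ≈ 2.33.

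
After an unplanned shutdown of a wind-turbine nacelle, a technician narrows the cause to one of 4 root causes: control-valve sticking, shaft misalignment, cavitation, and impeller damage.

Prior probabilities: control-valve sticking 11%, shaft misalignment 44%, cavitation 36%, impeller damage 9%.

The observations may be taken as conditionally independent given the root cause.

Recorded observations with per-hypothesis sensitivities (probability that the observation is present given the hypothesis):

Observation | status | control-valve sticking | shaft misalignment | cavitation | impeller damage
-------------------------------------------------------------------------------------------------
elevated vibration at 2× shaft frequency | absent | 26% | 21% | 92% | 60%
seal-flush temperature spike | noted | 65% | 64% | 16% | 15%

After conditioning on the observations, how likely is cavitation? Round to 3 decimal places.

Multiply each prior by the joint likelihood of the evidence pattern (using 1 − P(present | H) for each absent observation):
  control-valve sticking: 0.11 × (1 − 0.26) × 0.65 = 0.05291
  shaft misalignment: 0.44 × (1 − 0.21) × 0.64 = 0.22246
  cavitation: 0.36 × (1 − 0.92) × 0.16 = 0.004608
  impeller damage: 0.09 × (1 − 0.60) × 0.15 = 0.0054
The unnormalized weights sum to 0.28538.
P(cavitation | evidence) = 0.004608 / 0.28538 ≈ 0.016.

0.016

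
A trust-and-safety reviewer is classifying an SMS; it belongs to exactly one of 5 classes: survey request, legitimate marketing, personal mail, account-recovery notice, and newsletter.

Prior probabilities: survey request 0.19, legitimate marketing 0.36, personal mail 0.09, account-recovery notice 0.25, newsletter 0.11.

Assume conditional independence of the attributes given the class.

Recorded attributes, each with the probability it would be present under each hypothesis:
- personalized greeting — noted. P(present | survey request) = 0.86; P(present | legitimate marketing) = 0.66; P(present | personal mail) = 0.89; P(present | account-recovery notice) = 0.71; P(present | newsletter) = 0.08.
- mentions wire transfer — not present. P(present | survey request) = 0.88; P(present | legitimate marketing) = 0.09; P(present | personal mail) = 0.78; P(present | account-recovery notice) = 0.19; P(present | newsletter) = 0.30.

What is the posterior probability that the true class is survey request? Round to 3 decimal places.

0.049

By Bayes' rule with conditional independence, the unnormalized weight for each hypothesis is prior × ∏ likelihoods (using 1 − P(present | H) for each absent attribute):
  survey request: 0.19 × 0.86 × (1 − 0.88) = 0.019608
  legitimate marketing: 0.36 × 0.66 × (1 − 0.09) = 0.21622
  personal mail: 0.09 × 0.89 × (1 − 0.78) = 0.017622
  account-recovery notice: 0.25 × 0.71 × (1 − 0.19) = 0.14378
  newsletter: 0.11 × 0.08 × (1 − 0.30) = 0.00616
The unnormalized weights sum to 0.40338.
P(survey request | evidence) = 0.019608 / 0.40338 ≈ 0.049.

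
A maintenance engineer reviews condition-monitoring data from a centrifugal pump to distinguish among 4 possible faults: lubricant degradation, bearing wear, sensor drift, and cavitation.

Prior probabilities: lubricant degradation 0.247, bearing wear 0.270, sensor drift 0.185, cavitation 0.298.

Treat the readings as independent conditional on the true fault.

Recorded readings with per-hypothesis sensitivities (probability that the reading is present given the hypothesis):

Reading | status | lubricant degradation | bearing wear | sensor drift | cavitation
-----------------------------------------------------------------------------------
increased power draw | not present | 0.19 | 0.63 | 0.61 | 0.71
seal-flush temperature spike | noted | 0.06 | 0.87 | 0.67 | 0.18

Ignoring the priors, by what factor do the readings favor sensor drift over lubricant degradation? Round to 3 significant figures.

Take the product of per-reading likelihoods under each hypothesis (using 1 − P(present | H) for each absent reading), then divide.
  sensor drift: (1 − 0.61) × 0.67 = 0.2613
  lubricant degradation: (1 − 0.19) × 0.06 = 0.0486
Bayes factor = 0.2613 / 0.0486 ≈ 5.38

5.38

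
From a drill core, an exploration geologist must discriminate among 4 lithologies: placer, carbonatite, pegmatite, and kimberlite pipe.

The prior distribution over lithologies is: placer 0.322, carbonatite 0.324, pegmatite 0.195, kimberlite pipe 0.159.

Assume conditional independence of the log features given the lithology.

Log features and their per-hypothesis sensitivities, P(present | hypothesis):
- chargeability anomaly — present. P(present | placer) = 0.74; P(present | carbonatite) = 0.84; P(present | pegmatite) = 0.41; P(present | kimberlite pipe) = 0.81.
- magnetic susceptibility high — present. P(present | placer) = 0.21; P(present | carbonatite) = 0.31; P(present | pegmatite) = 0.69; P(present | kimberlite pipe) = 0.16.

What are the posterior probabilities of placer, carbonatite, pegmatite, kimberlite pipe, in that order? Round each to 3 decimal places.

0.238, 0.401, 0.262, 0.098

By Bayes' rule with conditional independence, the unnormalized weight for each hypothesis is prior × ∏ likelihoods:
  placer: 0.322 × 0.74 × 0.21 = 0.050039
  carbonatite: 0.324 × 0.84 × 0.31 = 0.08437
  pegmatite: 0.195 × 0.41 × 0.69 = 0.055165
  kimberlite pipe: 0.159 × 0.81 × 0.16 = 0.020606
The unnormalized weights sum to 0.21018.
P(placer | evidence) = 0.050039 / 0.21018 ≈ 0.238
P(carbonatite | evidence) = 0.08437 / 0.21018 ≈ 0.401
P(pegmatite | evidence) = 0.055165 / 0.21018 ≈ 0.262
P(kimberlite pipe | evidence) = 0.020606 / 0.21018 ≈ 0.098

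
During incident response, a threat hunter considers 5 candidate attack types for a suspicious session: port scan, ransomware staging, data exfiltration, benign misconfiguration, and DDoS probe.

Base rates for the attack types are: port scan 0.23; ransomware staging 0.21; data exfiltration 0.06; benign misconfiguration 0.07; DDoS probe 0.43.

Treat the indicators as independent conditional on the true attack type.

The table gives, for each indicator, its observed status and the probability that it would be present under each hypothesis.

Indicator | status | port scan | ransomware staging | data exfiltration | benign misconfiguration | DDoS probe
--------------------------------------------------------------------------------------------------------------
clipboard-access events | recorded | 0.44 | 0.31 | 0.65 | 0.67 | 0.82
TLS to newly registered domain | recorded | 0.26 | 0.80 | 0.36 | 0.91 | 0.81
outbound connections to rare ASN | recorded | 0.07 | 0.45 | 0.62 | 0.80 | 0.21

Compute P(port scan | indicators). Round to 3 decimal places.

Multiply each prior by the joint likelihood of the indicator pattern:
  port scan: 0.23 × 0.44 × 0.26 × 0.07 = 0.0018418
  ransomware staging: 0.21 × 0.31 × 0.80 × 0.45 = 0.023436
  data exfiltration: 0.06 × 0.65 × 0.36 × 0.62 = 0.0087048
  benign misconfiguration: 0.07 × 0.67 × 0.91 × 0.80 = 0.034143
  DDoS probe: 0.43 × 0.82 × 0.81 × 0.21 = 0.059977
Marginal likelihood of the evidence = 0.1281.
P(port scan | evidence) = 0.0018418 / 0.1281 ≈ 0.014.

0.014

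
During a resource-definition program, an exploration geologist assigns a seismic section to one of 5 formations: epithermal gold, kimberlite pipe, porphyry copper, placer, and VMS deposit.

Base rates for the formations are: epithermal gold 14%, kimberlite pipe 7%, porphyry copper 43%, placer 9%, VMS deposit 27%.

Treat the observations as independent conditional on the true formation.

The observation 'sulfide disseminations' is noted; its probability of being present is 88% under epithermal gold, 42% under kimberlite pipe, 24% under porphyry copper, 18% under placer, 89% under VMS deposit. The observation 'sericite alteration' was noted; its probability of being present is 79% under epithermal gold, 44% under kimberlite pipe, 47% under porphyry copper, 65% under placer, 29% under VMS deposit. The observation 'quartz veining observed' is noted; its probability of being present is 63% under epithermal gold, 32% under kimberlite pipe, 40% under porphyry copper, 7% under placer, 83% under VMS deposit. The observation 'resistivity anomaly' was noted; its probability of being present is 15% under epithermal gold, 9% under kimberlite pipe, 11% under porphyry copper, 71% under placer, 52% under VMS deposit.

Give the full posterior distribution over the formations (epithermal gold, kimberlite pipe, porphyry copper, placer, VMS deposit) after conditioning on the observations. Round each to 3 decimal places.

0.217, 0.009, 0.050, 0.012, 0.711

Multiply each prior by the joint likelihood of the evidence pattern:
  epithermal gold: 0.14 × 0.88 × 0.79 × 0.63 × 0.15 = 0.0091975
  kimberlite pipe: 0.07 × 0.42 × 0.44 × 0.32 × 0.09 = 0.00037256
  porphyry copper: 0.43 × 0.24 × 0.47 × 0.40 × 0.11 = 0.0021342
  placer: 0.09 × 0.18 × 0.65 × 0.07 × 0.71 = 0.00052334
  VMS deposit: 0.27 × 0.89 × 0.29 × 0.83 × 0.52 = 0.030077
Marginal likelihood of the evidence = 0.042304.
P(epithermal gold | evidence) = 0.0091975 / 0.042304 ≈ 0.217
P(kimberlite pipe | evidence) = 0.00037256 / 0.042304 ≈ 0.009
P(porphyry copper | evidence) = 0.0021342 / 0.042304 ≈ 0.050
P(placer | evidence) = 0.00052334 / 0.042304 ≈ 0.012
P(VMS deposit | evidence) = 0.030077 / 0.042304 ≈ 0.711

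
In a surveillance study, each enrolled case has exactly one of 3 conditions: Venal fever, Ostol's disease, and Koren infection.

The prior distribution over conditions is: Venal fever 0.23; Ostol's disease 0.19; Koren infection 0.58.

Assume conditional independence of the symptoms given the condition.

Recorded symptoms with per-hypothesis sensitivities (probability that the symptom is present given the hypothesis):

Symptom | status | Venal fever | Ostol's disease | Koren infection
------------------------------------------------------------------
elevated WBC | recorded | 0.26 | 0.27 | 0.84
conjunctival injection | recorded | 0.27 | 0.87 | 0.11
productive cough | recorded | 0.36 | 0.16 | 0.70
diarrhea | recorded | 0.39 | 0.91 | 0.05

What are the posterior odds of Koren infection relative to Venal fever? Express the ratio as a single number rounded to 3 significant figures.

The normalizing constant cancels in an odds ratio, so compute prior × likelihood for the two hypotheses only:
  Koren infection: 0.58 × 0.84 × 0.11 × 0.70 × 0.05 = 0.0018757
  Venal fever: 0.23 × 0.26 × 0.27 × 0.36 × 0.39 = 0.0022669
Posterior odds = 0.0018757 / 0.0022669 ≈ 0.827.

0.827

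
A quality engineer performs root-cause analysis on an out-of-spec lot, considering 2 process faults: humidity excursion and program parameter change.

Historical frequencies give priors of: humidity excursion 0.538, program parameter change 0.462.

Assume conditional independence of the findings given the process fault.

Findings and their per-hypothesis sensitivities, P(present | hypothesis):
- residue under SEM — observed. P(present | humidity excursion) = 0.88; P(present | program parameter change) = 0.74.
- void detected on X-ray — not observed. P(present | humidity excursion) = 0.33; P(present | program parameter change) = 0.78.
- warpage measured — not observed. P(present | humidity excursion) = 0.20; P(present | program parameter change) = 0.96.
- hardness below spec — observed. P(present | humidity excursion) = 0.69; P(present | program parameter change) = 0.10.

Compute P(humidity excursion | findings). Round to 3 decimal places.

For each hypothesis, the unnormalized posterior weight is prior × product of the finding likelihoods (using 1 − P(present | H) for each absent finding):
  humidity excursion: 0.538 × 0.88 × (1 − 0.33) × (1 − 0.20) × 0.69 = 0.1751
  program parameter change: 0.462 × 0.74 × (1 − 0.78) × (1 − 0.96) × 0.10 = 0.00030085
Normalizing constant Z = 0.1751 + 0.00030085 = 0.1754.
P(humidity excursion | evidence) = 0.1751 / 0.1754 ≈ 0.998.

0.998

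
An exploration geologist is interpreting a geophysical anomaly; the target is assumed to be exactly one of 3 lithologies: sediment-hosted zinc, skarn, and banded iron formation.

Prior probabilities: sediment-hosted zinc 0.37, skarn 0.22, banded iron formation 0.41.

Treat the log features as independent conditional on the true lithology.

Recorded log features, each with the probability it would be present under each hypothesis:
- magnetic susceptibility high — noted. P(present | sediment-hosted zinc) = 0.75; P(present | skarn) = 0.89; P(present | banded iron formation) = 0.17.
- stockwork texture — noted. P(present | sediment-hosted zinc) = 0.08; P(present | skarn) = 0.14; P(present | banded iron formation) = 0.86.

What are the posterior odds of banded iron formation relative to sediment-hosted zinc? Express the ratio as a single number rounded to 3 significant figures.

The normalizing constant cancels in an odds ratio, so compute prior × likelihood for the two hypotheses only:
  banded iron formation: 0.41 × 0.17 × 0.86 = 0.059942
  sediment-hosted zinc: 0.37 × 0.75 × 0.08 = 0.0222
Odds(banded iron formation : sediment-hosted zinc) = 0.059942 / 0.0222 ≈ 2.70.

2.70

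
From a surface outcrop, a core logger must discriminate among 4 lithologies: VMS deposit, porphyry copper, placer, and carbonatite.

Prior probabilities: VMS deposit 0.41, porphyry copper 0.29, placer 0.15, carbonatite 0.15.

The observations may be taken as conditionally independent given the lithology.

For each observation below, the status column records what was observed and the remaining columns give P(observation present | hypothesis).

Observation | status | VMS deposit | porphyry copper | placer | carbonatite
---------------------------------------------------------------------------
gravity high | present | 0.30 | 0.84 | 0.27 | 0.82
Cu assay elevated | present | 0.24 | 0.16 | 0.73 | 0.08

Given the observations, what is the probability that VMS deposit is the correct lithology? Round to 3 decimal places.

For each hypothesis, the unnormalized posterior weight is prior × product of the observation likelihoods:
  VMS deposit: 0.41 × 0.30 × 0.24 = 0.02952
  porphyry copper: 0.29 × 0.84 × 0.16 = 0.038976
  placer: 0.15 × 0.27 × 0.73 = 0.029565
  carbonatite: 0.15 × 0.82 × 0.08 = 0.00984
Normalizing constant Z = 0.02952 + 0.038976 + 0.029565 + 0.00984 = 0.1079.
P(VMS deposit | evidence) = 0.02952 / 0.1079 ≈ 0.274.

0.274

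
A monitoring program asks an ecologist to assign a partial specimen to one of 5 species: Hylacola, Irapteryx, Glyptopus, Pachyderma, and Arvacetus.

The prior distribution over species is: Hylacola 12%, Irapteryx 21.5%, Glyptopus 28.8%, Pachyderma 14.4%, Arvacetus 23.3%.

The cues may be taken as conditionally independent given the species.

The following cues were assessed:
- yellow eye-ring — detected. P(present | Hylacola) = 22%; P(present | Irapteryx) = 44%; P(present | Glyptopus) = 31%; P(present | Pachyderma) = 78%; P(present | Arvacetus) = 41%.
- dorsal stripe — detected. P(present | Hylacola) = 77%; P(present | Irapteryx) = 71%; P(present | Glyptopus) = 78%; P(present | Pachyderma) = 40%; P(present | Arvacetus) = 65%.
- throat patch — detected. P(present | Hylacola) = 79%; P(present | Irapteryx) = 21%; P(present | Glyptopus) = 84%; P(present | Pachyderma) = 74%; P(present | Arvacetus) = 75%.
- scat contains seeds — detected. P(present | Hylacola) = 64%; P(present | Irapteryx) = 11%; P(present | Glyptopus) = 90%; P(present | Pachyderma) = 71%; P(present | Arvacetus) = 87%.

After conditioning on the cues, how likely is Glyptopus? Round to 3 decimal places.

0.409

Multiply each prior by the joint likelihood of the cue pattern:
  Hylacola: 0.120 × 0.22 × 0.77 × 0.79 × 0.64 = 0.010278
  Irapteryx: 0.215 × 0.44 × 0.71 × 0.21 × 0.11 = 0.0015515
  Glyptopus: 0.288 × 0.31 × 0.78 × 0.84 × 0.90 = 0.052647
  Pachyderma: 0.144 × 0.78 × 0.40 × 0.74 × 0.71 = 0.023605
  Arvacetus: 0.233 × 0.41 × 0.65 × 0.75 × 0.87 = 0.040517
Marginal likelihood of the evidence = 0.1286.
P(Glyptopus | evidence) = 0.052647 / 0.1286 ≈ 0.409.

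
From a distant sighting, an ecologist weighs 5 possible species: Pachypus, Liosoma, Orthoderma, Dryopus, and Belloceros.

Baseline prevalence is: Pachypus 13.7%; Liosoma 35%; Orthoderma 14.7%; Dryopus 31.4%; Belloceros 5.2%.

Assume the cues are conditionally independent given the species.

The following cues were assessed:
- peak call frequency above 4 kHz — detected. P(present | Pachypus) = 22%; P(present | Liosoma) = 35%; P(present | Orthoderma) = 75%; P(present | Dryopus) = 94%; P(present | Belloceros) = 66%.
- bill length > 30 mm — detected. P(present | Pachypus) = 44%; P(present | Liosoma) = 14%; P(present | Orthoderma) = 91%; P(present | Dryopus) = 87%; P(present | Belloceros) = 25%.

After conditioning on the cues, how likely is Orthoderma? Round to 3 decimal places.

By Bayes' rule with conditional independence, the unnormalized weight for each hypothesis is prior × ∏ likelihoods:
  Pachypus: 0.137 × 0.22 × 0.44 = 0.013262
  Liosoma: 0.350 × 0.35 × 0.14 = 0.01715
  Orthoderma: 0.147 × 0.75 × 0.91 = 0.10033
  Dryopus: 0.314 × 0.94 × 0.87 = 0.25679
  Belloceros: 0.052 × 0.66 × 0.25 = 0.00858
Marginal likelihood of the evidence = 0.39611.
P(Orthoderma | evidence) = 0.10033 / 0.39611 ≈ 0.253.

0.253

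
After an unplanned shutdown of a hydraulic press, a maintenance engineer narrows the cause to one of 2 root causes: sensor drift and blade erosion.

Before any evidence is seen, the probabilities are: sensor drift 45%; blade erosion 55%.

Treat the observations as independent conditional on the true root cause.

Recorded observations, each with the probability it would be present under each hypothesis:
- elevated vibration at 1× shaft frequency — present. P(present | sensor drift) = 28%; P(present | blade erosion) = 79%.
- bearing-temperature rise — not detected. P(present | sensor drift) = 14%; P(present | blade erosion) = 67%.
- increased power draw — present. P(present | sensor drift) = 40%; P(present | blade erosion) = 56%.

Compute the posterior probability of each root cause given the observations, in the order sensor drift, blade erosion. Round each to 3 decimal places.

By Bayes' rule with conditional independence, the unnormalized weight for each hypothesis is prior × ∏ likelihoods (using 1 − P(present | H) for each absent observation):
  sensor drift: 0.45 × 0.28 × (1 − 0.14) × 0.40 = 0.043344
  blade erosion: 0.55 × 0.79 × (1 − 0.67) × 0.56 = 0.080296
Normalizing constant Z = 0.043344 + 0.080296 = 0.12364.
P(sensor drift | evidence) = 0.043344 / 0.12364 ≈ 0.351
P(blade erosion | evidence) = 0.080296 / 0.12364 ≈ 0.649

0.351, 0.649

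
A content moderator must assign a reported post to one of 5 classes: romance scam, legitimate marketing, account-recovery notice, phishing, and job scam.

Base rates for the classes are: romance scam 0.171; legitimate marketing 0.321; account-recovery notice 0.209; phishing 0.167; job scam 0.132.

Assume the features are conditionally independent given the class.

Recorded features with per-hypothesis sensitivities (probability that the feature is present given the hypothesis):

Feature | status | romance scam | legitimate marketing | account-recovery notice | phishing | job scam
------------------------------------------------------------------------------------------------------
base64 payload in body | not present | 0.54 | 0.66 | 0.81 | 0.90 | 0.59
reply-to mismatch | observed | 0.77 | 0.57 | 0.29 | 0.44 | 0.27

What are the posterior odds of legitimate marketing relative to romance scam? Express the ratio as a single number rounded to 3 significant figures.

1.03

Unnormalized posterior weight (prior times the feature likelihoods) for each of the two hypotheses (using 1 − P(present | H) for each absent feature):
  legitimate marketing: 0.321 × (1 − 0.66) × 0.57 = 0.06221
  romance scam: 0.171 × (1 − 0.54) × 0.77 = 0.060568
Odds(legitimate marketing : romance scam) = 0.06221 / 0.060568 ≈ 1.03.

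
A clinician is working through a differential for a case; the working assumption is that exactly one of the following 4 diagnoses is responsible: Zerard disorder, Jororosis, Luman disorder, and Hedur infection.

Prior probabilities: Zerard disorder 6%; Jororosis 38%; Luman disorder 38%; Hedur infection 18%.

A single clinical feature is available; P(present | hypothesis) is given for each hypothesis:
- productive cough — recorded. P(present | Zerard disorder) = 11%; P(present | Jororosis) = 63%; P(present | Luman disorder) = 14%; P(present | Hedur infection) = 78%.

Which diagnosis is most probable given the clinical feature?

For each hypothesis, the unnormalized posterior weight is prior × likelihood:
  Zerard disorder: 0.06 × 0.11 = 0.0066
  Jororosis: 0.38 × 0.63 = 0.2394
  Luman disorder: 0.38 × 0.14 = 0.0532
  Hedur infection: 0.18 × 0.78 = 0.1404
The unnormalized weights sum to 0.4396.
P(Zerard disorder | evidence) ≈ 0.0066 / 0.4396 ≈ 0.015
P(Jororosis | evidence) ≈ 0.2394 / 0.4396 ≈ 0.545
P(Luman disorder | evidence) ≈ 0.0532 / 0.4396 ≈ 0.121
P(Hedur infection | evidence) ≈ 0.1404 / 0.4396 ≈ 0.319
The largest is 0.545, so Jororosis is most probable.

Jororosis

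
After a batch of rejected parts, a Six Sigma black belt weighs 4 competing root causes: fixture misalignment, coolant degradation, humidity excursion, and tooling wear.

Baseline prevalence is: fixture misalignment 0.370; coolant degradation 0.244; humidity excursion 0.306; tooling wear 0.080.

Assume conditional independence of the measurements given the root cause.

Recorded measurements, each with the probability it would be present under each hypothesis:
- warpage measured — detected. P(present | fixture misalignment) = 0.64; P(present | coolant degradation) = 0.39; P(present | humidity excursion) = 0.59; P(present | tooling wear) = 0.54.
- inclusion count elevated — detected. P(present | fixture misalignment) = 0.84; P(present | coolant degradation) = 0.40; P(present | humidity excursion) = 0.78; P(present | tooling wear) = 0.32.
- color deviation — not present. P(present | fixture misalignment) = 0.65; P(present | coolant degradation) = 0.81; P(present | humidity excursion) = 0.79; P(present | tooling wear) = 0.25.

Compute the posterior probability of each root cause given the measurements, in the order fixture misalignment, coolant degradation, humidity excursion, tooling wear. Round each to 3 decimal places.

0.596, 0.062, 0.253, 0.089

Multiply each prior by the joint likelihood of the measurement pattern (using 1 − P(present | H) for each absent measurement):
  fixture misalignment: 0.370 × 0.64 × 0.84 × (1 − 0.65) = 0.069619
  coolant degradation: 0.244 × 0.39 × 0.40 × (1 − 0.81) = 0.0072322
  humidity excursion: 0.306 × 0.59 × 0.78 × (1 − 0.79) = 0.029572
  tooling wear: 0.080 × 0.54 × 0.32 × (1 − 0.25) = 0.010368
The unnormalized weights sum to 0.11679.
P(fixture misalignment | evidence) = 0.069619 / 0.11679 ≈ 0.596
P(coolant degradation | evidence) = 0.0072322 / 0.11679 ≈ 0.062
P(humidity excursion | evidence) = 0.029572 / 0.11679 ≈ 0.253
P(tooling wear | evidence) = 0.010368 / 0.11679 ≈ 0.089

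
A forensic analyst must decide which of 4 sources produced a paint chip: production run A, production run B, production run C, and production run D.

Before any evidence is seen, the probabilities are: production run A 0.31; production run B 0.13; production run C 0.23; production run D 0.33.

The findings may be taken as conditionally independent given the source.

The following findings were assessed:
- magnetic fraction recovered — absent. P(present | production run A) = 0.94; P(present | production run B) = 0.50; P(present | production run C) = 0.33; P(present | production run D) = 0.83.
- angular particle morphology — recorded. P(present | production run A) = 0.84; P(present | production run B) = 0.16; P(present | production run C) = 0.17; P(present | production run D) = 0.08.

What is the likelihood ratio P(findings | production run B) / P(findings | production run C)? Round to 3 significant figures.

0.702

Joint likelihood of the evidence pattern under each hypothesis (using 1 − P(present | H) for each absent finding):
  production run B: (1 − 0.50) × 0.16 = 0.08
  production run C: (1 − 0.33) × 0.17 = 0.1139
Bayes factor = 0.08 / 0.1139 ≈ 0.702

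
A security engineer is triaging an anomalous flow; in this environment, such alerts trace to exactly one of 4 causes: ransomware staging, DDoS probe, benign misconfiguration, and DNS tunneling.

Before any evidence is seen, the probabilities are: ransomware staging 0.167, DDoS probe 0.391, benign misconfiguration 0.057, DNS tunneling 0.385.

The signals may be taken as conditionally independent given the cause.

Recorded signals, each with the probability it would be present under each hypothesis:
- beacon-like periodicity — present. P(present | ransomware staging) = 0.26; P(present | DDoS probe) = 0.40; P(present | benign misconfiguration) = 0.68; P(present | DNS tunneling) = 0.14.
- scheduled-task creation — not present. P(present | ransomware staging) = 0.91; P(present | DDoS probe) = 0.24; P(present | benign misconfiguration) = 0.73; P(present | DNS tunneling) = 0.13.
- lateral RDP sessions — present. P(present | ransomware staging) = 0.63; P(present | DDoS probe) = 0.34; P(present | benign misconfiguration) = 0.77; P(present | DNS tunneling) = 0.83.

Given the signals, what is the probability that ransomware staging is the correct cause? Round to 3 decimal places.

By Bayes' rule with conditional independence, the unnormalized weight for each hypothesis is prior × ∏ likelihoods (using 1 − P(present | H) for each absent signal):
  ransomware staging: 0.167 × 0.26 × (1 − 0.91) × 0.63 = 0.0024619
  DDoS probe: 0.391 × 0.40 × (1 − 0.24) × 0.34 = 0.040414
  benign misconfiguration: 0.057 × 0.68 × (1 − 0.73) × 0.77 = 0.0080582
  DNS tunneling: 0.385 × 0.14 × (1 − 0.13) × 0.83 = 0.038921
Marginal likelihood of the evidence = 0.089855.
P(ransomware staging | evidence) = 0.0024619 / 0.089855 ≈ 0.027.

0.027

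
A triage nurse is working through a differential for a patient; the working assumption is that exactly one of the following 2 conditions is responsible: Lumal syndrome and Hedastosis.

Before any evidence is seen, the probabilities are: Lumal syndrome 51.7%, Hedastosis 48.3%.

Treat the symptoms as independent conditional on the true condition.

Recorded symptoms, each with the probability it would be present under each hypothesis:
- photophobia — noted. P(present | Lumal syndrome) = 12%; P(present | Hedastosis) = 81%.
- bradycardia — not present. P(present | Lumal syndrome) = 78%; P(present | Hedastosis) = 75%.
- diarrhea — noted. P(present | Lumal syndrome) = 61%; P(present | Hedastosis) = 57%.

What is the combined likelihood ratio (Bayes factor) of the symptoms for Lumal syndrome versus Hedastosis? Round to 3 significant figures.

Take the product of per-symptom likelihoods under each hypothesis (using 1 − P(present | H) for each absent symptom), then divide.
  Lumal syndrome: 0.12 × (1 − 0.78) × 0.61 = 0.016104
  Hedastosis: 0.81 × (1 − 0.75) × 0.57 = 0.11542
Bayes factor = 0.016104 / 0.11542 ≈ 0.140

0.140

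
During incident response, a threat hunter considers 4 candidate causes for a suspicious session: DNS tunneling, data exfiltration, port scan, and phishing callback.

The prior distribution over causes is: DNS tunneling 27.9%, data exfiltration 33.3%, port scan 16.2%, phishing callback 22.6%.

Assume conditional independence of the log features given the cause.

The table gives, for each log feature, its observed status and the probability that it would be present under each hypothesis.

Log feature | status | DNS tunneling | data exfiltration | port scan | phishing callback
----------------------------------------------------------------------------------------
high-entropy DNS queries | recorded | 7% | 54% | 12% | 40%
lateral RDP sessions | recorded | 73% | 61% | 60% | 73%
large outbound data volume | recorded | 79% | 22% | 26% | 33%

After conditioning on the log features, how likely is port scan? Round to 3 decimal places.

For each hypothesis, the unnormalized posterior weight is prior × product of the log feature likelihoods:
  DNS tunneling: 0.279 × 0.07 × 0.73 × 0.79 = 0.011263
  data exfiltration: 0.333 × 0.54 × 0.61 × 0.22 = 0.024132
  port scan: 0.162 × 0.12 × 0.60 × 0.26 = 0.0030326
  phishing callback: 0.226 × 0.40 × 0.73 × 0.33 = 0.021777
Marginal likelihood of the evidence = 0.060205.
P(port scan | evidence) = 0.0030326 / 0.060205 ≈ 0.050.

0.050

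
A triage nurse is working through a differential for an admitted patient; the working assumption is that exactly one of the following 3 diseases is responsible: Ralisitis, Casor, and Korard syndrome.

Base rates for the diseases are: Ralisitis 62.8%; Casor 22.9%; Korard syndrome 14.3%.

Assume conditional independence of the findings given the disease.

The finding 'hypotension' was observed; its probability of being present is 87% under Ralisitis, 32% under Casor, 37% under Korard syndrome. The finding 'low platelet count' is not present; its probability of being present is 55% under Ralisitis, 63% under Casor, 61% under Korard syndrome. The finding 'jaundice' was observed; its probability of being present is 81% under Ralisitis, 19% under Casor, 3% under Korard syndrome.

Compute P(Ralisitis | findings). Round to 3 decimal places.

By Bayes' rule with conditional independence, the unnormalized weight for each hypothesis is prior × ∏ likelihoods (using 1 − P(present | H) for each absent finding):
  Ralisitis: 0.628 × 0.87 × (1 − 0.55) × 0.81 = 0.19915
  Casor: 0.229 × 0.32 × (1 − 0.63) × 0.19 = 0.0051516
  Korard syndrome: 0.143 × 0.37 × (1 − 0.61) × 0.03 = 0.00061905
Normalizing constant Z = 0.19915 + 0.0051516 + 0.00061905 = 0.20492.
P(Ralisitis | evidence) = 0.19915 / 0.20492 ≈ 0.972.

0.972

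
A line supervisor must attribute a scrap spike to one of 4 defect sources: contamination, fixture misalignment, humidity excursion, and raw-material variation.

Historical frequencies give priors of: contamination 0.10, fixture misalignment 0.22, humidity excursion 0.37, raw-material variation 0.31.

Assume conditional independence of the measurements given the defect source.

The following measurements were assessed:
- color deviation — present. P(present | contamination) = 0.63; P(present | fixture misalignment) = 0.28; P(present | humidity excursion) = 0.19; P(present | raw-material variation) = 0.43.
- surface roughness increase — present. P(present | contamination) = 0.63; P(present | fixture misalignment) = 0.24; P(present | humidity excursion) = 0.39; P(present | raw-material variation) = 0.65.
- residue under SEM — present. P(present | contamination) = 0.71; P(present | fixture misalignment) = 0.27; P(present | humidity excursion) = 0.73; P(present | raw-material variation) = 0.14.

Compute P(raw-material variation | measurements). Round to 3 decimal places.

0.189

Multiply each prior by the joint likelihood of the measurement pattern:
  contamination: 0.10 × 0.63 × 0.63 × 0.71 = 0.02818
  fixture misalignment: 0.22 × 0.28 × 0.24 × 0.27 = 0.0039917
  humidity excursion: 0.37 × 0.19 × 0.39 × 0.73 = 0.020014
  raw-material variation: 0.31 × 0.43 × 0.65 × 0.14 = 0.01213
Normalizing constant Z = 0.02818 + 0.0039917 + 0.020014 + 0.01213 = 0.064316.
P(raw-material variation | evidence) = 0.01213 / 0.064316 ≈ 0.189.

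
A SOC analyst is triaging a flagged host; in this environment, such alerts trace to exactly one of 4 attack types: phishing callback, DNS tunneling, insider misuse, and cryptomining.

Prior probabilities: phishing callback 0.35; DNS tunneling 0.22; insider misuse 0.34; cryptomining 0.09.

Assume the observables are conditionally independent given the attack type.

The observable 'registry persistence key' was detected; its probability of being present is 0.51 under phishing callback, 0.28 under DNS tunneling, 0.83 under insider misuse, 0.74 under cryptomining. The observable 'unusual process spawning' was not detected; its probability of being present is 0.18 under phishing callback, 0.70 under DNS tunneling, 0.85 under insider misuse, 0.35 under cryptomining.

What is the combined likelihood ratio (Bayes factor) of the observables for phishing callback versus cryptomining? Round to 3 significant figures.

0.869

Take the product of per-observable likelihoods under each hypothesis (using 1 − P(present | H) for each absent observable), then divide.
  phishing callback: 0.51 × (1 − 0.18) = 0.4182
  cryptomining: 0.74 × (1 − 0.35) = 0.481
Bayes factor = 0.4182 / 0.481 ≈ 0.869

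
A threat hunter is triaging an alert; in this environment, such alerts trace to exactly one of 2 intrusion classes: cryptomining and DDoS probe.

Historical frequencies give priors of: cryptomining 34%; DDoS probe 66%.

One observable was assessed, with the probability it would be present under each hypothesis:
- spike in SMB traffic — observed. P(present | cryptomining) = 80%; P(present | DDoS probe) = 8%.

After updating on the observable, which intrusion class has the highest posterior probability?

Multiply each prior by the likelihood of the observable:
  cryptomining: 0.34 × 0.80 = 0.272
  DDoS probe: 0.66 × 0.08 = 0.0528
The unnormalized weights sum to 0.3248.
P(cryptomining | evidence) ≈ 0.272 / 0.3248 ≈ 0.837
P(DDoS probe | evidence) ≈ 0.0528 / 0.3248 ≈ 0.163
The largest is 0.837, so cryptomining is most probable.

cryptomining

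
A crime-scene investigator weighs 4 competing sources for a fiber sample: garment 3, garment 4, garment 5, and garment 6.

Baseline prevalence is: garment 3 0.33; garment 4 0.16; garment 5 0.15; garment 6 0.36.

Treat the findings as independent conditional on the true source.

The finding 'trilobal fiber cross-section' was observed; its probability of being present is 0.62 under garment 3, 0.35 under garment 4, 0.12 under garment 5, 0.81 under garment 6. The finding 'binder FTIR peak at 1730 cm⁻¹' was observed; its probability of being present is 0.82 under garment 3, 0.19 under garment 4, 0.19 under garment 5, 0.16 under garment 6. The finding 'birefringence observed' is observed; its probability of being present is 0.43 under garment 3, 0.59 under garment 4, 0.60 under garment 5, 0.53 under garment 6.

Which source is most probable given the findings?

garment 3

Multiply each prior by the joint likelihood of the evidence pattern:
  garment 3: 0.33 × 0.62 × 0.82 × 0.43 = 0.072142
  garment 4: 0.16 × 0.35 × 0.19 × 0.59 = 0.0062776
  garment 5: 0.15 × 0.12 × 0.19 × 0.60 = 0.002052
  garment 6: 0.36 × 0.81 × 0.16 × 0.53 = 0.024728
The unnormalized weights sum to 0.1052.
P(garment 3 | evidence) ≈ 0.072142 / 0.1052 ≈ 0.686
P(garment 4 | evidence) ≈ 0.0062776 / 0.1052 ≈ 0.060
P(garment 5 | evidence) ≈ 0.002052 / 0.1052 ≈ 0.020
P(garment 6 | evidence) ≈ 0.024728 / 0.1052 ≈ 0.235
The largest is 0.686, so garment 3 is most probable.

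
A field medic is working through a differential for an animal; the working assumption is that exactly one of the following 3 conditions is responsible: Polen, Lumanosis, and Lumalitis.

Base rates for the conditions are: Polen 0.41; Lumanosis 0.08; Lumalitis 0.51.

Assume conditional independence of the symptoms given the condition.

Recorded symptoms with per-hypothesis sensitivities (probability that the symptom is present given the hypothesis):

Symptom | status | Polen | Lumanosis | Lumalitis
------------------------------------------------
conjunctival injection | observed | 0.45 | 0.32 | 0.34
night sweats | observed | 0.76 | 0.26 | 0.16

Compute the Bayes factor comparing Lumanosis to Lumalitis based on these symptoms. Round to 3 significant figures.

The Bayes factor is the ratio of the joint likelihoods of the symptom pattern under the two hypotheses.
  Lumanosis: 0.32 × 0.26 = 0.0832
  Lumalitis: 0.34 × 0.16 = 0.0544
Bayes factor = 0.0832 / 0.0544 ≈ 1.53

1.53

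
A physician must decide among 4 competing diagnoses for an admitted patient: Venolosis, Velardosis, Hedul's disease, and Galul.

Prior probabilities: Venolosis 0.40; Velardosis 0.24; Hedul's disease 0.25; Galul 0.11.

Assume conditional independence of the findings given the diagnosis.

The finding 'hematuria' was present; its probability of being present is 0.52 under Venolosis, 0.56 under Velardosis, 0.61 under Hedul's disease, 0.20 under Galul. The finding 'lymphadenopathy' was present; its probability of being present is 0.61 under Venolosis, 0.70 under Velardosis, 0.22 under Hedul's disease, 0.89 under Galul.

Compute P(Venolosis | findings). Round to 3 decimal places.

0.463

Multiply each prior by the joint likelihood of the evidence pattern:
  Venolosis: 0.40 × 0.52 × 0.61 = 0.12688
  Velardosis: 0.24 × 0.56 × 0.70 = 0.09408
  Hedul's disease: 0.25 × 0.61 × 0.22 = 0.03355
  Galul: 0.11 × 0.20 × 0.89 = 0.01958
Normalizing constant Z = 0.12688 + 0.09408 + 0.03355 + 0.01958 = 0.27409.
P(Venolosis | evidence) = 0.12688 / 0.27409 ≈ 0.463.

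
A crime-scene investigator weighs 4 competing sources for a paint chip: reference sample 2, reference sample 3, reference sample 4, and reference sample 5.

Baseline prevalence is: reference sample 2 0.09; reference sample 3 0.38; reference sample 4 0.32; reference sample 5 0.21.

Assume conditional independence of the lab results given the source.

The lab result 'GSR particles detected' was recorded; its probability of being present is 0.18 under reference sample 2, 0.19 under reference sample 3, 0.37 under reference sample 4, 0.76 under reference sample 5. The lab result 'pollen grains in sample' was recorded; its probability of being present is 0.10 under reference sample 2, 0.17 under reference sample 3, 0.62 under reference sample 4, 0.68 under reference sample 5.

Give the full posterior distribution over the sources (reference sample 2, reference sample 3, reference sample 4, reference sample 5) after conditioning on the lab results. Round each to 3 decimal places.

0.008, 0.063, 0.375, 0.554

By Bayes' rule with conditional independence, the unnormalized weight for each hypothesis is prior × ∏ likelihoods:
  reference sample 2: 0.09 × 0.18 × 0.10 = 0.00162
  reference sample 3: 0.38 × 0.19 × 0.17 = 0.012274
  reference sample 4: 0.32 × 0.37 × 0.62 = 0.073408
  reference sample 5: 0.21 × 0.76 × 0.68 = 0.10853
Marginal likelihood of the evidence = 0.19583.
P(reference sample 2 | evidence) = 0.00162 / 0.19583 ≈ 0.008
P(reference sample 3 | evidence) = 0.012274 / 0.19583 ≈ 0.063
P(reference sample 4 | evidence) = 0.073408 / 0.19583 ≈ 0.375
P(reference sample 5 | evidence) = 0.10853 / 0.19583 ≈ 0.554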